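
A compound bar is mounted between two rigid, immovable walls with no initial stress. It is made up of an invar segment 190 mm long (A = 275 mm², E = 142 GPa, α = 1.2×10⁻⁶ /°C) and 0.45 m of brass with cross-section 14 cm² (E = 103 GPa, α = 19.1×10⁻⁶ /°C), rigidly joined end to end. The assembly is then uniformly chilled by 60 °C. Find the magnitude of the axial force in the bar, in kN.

If the supports were absent, the total length change would be Σ αᵢΔT Lᵢ = 1.2×10⁻⁶×60×190 + 19.1×10⁻⁶×60×450 = 0.5294 mm.
Since the ends are fixed, an axial force P builds up, equal in every segment, with P · Σ Lᵢ/(AᵢEᵢ) = δ_free.
The series flexibility is Σ Lᵢ/(AᵢEᵢ) = 190/(275×142×10³) + 450/(1400×103×10³) = 7.986×10⁻⁶ mm/N.
Hence P = δ_free / Σ(L/AE) = 0.5294/7.986×10⁻⁶ = 66.29 kN (tensile).

P ≈ 66.3 kN (tensile)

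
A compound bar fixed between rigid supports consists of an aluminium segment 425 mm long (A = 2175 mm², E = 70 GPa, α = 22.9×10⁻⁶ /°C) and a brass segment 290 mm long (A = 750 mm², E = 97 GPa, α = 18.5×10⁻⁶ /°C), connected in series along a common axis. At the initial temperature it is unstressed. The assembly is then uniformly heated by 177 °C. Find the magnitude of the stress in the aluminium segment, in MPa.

σ ≈ 181 MPa (compressive)

Free thermal expansion of the whole bar: Σ αᵢΔT Lᵢ = 22.9×10⁻⁶×177×425 + 18.5×10⁻⁶×177×290 = 2.672 mm.
The rigid supports impose zero overall length change; the single axial force P common to all segments must satisfy P Σ Lᵢ/(AᵢEᵢ) = δ_free.
The series flexibility is Σ Lᵢ/(AᵢEᵢ) = 425/(2175×70×10³) + 290/(750×97×10³) = 6.778×10⁻⁶ mm/N.
Hence P = δ_free / Σ(L/AE) = 2.672/6.778×10⁻⁶ = 394.3 kN (compressive).
σ_{aluminium} = P / A = 394300 / 2175 = 181.3 MPa.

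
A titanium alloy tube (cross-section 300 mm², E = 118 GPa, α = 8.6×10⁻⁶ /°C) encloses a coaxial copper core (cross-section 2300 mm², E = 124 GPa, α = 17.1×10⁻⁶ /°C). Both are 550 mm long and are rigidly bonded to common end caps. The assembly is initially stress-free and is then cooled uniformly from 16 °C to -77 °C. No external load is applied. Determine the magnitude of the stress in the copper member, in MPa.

σ ≈ 10.8 MPa (tensile)

Equilibrium of a rigid end plate with no external load gives equal and opposite internal forces ±P in the two members. Since α_{copper} > α_{titanium alloy}, cooling drives the copper into tension and the titanium alloy into compression.
Setting the final lengths equal and cancelling L: (α₁ − α₂)ΔT = P/(A₁E₁) + P/(A₂E₂).
|α₁ − α₂|·ΔT = 8.5×10⁻⁶ × 93 = 0.0007905.
1/(A₁E₁) + 1/(A₂E₂) = 1/(300×118×10³) + 1/(2300×124×10³) = 3.175×10⁻⁸ N⁻¹.
So P = 0.0007905 / 3.175×10⁻⁸ = 24.89 kN.
σ_{copper} = P/A₂ = 24890/2300 = 10.82 MPa, tensile.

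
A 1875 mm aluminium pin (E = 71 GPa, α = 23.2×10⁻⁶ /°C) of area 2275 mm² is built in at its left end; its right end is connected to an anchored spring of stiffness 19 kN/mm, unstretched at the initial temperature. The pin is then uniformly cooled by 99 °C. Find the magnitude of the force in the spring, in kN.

P ≈ 67 kN

The unrestrained thermal change is αΔT L = 23.2×10⁻⁶ × 99 × 1875 = 4.306 mm.
Let P be the tensile force in the spring. The pin extends elastically by PL/(AE) and the spring stretches by P/k; together these equal δ_free.
So P = δ_free / [L/(AE) + 1/k] = 4.306 / [ 1875/(2275×71×10³) + 1/(19×10³) ].
P = 4.306 / 6.424×10⁻⁵ = 67040 N.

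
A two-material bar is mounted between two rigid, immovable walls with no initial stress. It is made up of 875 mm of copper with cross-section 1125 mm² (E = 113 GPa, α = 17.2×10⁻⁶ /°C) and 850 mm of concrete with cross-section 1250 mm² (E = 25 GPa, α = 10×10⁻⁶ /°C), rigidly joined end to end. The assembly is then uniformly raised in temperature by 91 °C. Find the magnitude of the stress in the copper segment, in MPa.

With the walls removed the bar would change length by δ_free = Σ αᵢΔT Lᵢ = 17.2×10⁻⁶×91×875 + 10×10⁻⁶×91×850 = 2.143 mm.
The walls prevent any net length change, so an axial force P (same in every segment) develops. Compatibility: P · Σ Lᵢ/(AᵢEᵢ) = δ_free.
Σ Lᵢ/(AᵢEᵢ) = 875/(1125×113×10³) + 850/(1250×25×10³) = 3.408×10⁻⁵ mm/N.
P = 2.143 / 3.408×10⁻⁵ = 62880 N = 62.88 kN, compressive.
σ_{copper} = P / A = 62880 / 1125 = 55.89 MPa.

σ ≈ 55.9 MPa (compressive)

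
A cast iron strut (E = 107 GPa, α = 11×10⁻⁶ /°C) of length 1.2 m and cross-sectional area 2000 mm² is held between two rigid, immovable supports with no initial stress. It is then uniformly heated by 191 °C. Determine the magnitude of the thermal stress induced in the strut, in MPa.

With length fixed, the mechanical strain must cancel the thermal strain αΔT = 11×10⁻⁶ × 191 = 2101×10⁻⁶.
σ = EαΔT = 107×10³ × 11×10⁻⁶ × 191 = 224.8 MPa (compressive; the strut is trying to expand).

σ ≈ 225 MPa (compressive)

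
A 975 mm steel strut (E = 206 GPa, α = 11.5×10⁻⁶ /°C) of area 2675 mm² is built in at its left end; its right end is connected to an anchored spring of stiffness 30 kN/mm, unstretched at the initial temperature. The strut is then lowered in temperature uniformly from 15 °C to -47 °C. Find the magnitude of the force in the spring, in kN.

If the spring were absent the strut would shorten by αΔT L = 11.5×10⁻⁶ × 62 × 975 = 0.6952 mm.
Let P be the tensile force in the spring. The strut extends elastically by PL/(AE) and the spring stretches by P/k; together these equal δ_free.
P [ L/(AE) + 1/k ] = δ_free → P [ 975/(2675×206×10³) + 1/(30×10³) ] = 0.6952.
P = 0.6952 / 3.51×10⁻⁵ = 19800 N.

P ≈ 19.8 kN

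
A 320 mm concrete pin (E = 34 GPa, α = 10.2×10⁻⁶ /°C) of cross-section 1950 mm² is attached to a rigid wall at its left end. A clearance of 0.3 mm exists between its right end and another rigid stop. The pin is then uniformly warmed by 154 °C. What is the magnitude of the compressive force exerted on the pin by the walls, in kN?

Free thermal elongation = αΔT L = 10.2×10⁻⁶ × 154 × 320 = 0.5027 mm.
After closing the 0.3 mm clearance, 0.5027 − 0.3 = 0.2027 mm of expansion remains to be suppressed by the wall.
That suppressed elongation corresponds to σ = E·Δ/L = 34×10³ × 0.2027/320 = 21.53 MPa.
P = σA = 21.53 × 1950 = 41.99 kN.

P ≈ 42 kN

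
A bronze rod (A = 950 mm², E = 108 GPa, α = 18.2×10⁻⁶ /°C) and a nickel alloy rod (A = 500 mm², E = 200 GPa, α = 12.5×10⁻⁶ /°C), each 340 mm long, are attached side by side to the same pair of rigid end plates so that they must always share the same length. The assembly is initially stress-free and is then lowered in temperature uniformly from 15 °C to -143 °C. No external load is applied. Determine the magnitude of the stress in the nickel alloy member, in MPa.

σ ≈ 91.2 MPa (compressive)

Both members must finish at the same length. With the larger α, the bronze tends to over-contract; the plates restrain it, putting the bronze in tension and the nickel alloy in compression. With no external load the two internal forces are equal and opposite, magnitude P.
Setting the final lengths equal and cancelling L: (α₁ − α₂)ΔT = P/(A₁E₁) + P/(A₂E₂).
|α₁ − α₂|·ΔT = 5.7×10⁻⁶ × 158 = 0.0009006.
1/(A₁E₁) + 1/(A₂E₂) = 1/(950×108×10³) + 1/(500×200×10³) = 1.975×10⁻⁸ N⁻¹.
So P = 0.0009006 / 1.975×10⁻⁸ = 45.61 kN.
σ_{nickel alloy} = P/A₂ = 45610/500 = 91.22 MPa, compressive.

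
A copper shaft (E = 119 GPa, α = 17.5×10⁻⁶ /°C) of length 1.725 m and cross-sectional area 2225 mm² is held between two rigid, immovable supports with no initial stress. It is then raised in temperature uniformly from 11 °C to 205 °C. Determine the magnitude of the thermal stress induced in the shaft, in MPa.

σ ≈ 404 MPa (compressive)

With length fixed, the mechanical strain must cancel the thermal strain αΔT = 17.5×10⁻⁶ × 194 = 3395×10⁻⁶.
The stress required to suppress this strain is σ = Eε = 119×10³ × 3395×10⁻⁶ = 404 MPa, compressive since the shaft is trying to expand.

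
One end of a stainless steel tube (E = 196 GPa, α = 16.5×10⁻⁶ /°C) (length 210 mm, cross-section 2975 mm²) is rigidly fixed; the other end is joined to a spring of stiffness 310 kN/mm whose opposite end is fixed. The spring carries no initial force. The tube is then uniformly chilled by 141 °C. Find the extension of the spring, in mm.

δ ≈ 0.439 mm

Free thermal contraction: δ_free = αΔT L = 16.5×10⁻⁶ × 141 × 210 = 0.4886 mm.
Let P be the tensile force in the spring. The tube extends elastically by PL/(AE) and the spring stretches by P/k; together these equal δ_free.
P [ L/(AE) + 1/k ] = δ_free → P [ 210/(2975×196×10³) + 1/(310×10³) ] = 0.4886.
P = 0.4886 / 3.586×10⁻⁶ = 136200 N.
Spring extension = P/k = 136200/(310×10³) = 0.4395 mm.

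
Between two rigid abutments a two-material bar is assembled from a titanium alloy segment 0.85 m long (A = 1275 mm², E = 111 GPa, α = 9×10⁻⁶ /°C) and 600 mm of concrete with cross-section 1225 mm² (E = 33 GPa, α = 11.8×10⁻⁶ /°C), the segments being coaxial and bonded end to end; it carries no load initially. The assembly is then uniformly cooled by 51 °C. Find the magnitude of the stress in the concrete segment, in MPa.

σ ≈ 29.4 MPa (tensile)

Free thermal contraction of the whole bar: Σ αᵢΔT Lᵢ = 9×10⁻⁶×51×850 + 11.8×10⁻⁶×51×600 = 0.7512 mm.
Since the ends are fixed, an axial force P builds up, equal in every segment, with P · Σ Lᵢ/(AᵢEᵢ) = δ_free.
The series flexibility is Σ Lᵢ/(AᵢEᵢ) = 850/(1275×111×10³) + 600/(1225×33×10³) = 2.085×10⁻⁵ mm/N.
So P = 0.7512 / 2.085×10⁻⁵ = 36.03 kN, tensile.
σ_{concrete} = P / A = 36030 / 1225 = 29.41 MPa.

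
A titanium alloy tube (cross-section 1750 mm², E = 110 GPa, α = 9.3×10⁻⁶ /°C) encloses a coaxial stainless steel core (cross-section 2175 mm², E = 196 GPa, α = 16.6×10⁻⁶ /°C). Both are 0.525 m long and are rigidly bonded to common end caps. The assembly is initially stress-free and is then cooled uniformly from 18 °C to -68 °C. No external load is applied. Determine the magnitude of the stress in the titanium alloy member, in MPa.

Equilibrium of a rigid end plate with no external load gives equal and opposite internal forces ±P in the two members. Since α_{stainless steel} > α_{titanium alloy}, cooling drives the stainless steel into tension and the titanium alloy into compression.
Compatibility of the two members (thermal + elastic change equal): (α₁ − α₂)ΔT = P·[1/(A₁E₁) + 1/(A₂E₂)].
|α₁ − α₂|·ΔT = 7.3×10⁻⁶ × 86 = 0.0006278.
1/(A₁E₁) + 1/(A₂E₂) = 1/(1750×110×10³) + 1/(2175×196×10³) = 7.541×10⁻⁹ N⁻¹.
So P = 0.0006278 / 7.541×10⁻⁹ = 83.26 kN.
σ_{titanium alloy} = P/A₁ = 83260/1750 = 47.58 MPa, compressive.

σ ≈ 47.6 MPa (compressive)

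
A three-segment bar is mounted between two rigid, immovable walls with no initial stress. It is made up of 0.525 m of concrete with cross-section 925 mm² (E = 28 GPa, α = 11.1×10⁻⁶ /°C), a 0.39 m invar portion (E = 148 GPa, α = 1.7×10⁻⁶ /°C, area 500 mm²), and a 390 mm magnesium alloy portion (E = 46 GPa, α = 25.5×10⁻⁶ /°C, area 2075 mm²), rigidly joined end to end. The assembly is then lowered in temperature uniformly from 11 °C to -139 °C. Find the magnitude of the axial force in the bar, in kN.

Free thermal contraction of the whole bar: Σ αᵢΔT Lᵢ = 11.1×10⁻⁶×150×525 + 1.7×10⁻⁶×150×390 + 25.5×10⁻⁶×150×390 = 2.465 mm.
Since the ends are fixed, an axial force P builds up, equal in every segment, with P · Σ Lᵢ/(AᵢEᵢ) = δ_free.
Σ Lᵢ/(AᵢEᵢ) = 525/(925×28×10³) + 390/(500×148×10³) + 390/(2075×46×10³) = 2.963×10⁻⁵ mm/N.
Hence P = δ_free / Σ(L/AE) = 2.465/2.963×10⁻⁵ = 83.21 kN (tensile).

P ≈ 83.2 kN (tensile)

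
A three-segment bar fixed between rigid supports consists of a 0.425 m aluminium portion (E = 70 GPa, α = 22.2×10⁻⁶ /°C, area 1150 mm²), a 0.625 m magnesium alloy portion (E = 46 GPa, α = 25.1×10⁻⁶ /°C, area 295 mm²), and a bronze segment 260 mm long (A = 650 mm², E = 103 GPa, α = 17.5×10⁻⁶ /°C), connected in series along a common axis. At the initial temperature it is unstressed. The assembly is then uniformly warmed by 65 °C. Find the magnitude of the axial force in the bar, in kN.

If the supports were absent, the total length change would be Σ αᵢΔT Lᵢ = 22.2×10⁻⁶×65×425 + 25.1×10⁻⁶×65×625 + 17.5×10⁻⁶×65×260 = 1.929 mm.
Since the ends are fixed, an axial force P builds up, equal in every segment, with P · Σ Lᵢ/(AᵢEᵢ) = δ_free.
Σ Lᵢ/(AᵢEᵢ) = 425/(1150×70×10³) + 625/(295×46×10³) + 260/(650×103×10³) = 5.522×10⁻⁵ mm/N.
Hence P = δ_free / Σ(L/AE) = 1.929/5.522×10⁻⁵ = 34.93 kN (compressive).

P ≈ 34.9 kN (compressive)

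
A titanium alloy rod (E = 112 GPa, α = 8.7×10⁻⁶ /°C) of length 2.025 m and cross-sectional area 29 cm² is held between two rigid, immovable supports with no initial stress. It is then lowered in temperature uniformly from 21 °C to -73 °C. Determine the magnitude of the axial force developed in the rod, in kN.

P ≈ 266 kN (tensile)

With zero net strain, σ = E·αΔT = 112 GPa × 8.7×10⁻⁶ × 94 = 91.59 MPa.
Then P = σA = 91.59 × 2900 mm² = 265.6 kN, tensile.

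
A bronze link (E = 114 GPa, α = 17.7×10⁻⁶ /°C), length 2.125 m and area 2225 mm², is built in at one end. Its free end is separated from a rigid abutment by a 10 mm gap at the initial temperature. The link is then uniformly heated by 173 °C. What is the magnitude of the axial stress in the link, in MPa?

σ ≈ 0 MPa

Unrestrained expansion: δ_free = αΔT L = 17.7×10⁻⁶ × 173 × 2125 = 6.507 mm.
This is smaller than the 10 mm clearance, so the link expands freely without reaching the stop — the stress is zero.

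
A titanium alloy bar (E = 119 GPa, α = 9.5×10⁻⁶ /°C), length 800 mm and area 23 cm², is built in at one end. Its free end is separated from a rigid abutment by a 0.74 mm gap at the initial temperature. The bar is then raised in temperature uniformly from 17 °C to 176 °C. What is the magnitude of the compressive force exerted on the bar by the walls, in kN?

P ≈ 160 kN

Unrestrained expansion: δ_free = αΔT L = 9.5×10⁻⁶ × 159 × 800 = 1.208 mm.
The gap closes (δ_free > 0.74 mm) and the wall then resists a further 1.208 − 0.74 = 0.4684 mm of expansion.
That suppressed elongation corresponds to σ = E·Δ/L = 119×10³ × 0.4684/800 = 69.67 MPa.
Force on the wall = σA = 69.67 × 2300 mm² = 160.3 kN.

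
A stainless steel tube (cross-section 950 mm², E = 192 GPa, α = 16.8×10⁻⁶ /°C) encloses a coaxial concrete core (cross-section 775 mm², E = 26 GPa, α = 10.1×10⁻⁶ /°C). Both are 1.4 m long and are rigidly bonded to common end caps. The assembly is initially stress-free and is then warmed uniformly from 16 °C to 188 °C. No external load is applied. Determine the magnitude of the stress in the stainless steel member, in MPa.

σ ≈ 22 MPa (compressive)

Equilibrium of a rigid end plate with no external load gives equal and opposite internal forces ±P in the two members. Since α_{stainless steel} > α_{concrete}, heating drives the stainless steel into compression and the concrete into tension.
Setting the final lengths equal and cancelling L: (α₁ − α₂)ΔT = P/(A₁E₁) + P/(A₂E₂).
|α₁ − α₂|·ΔT = 6.7×10⁻⁶ × 172 = 0.001152.
1/(A₁E₁) + 1/(A₂E₂) = 1/(950×192×10³) + 1/(775×26×10³) = 5.511×10⁻⁸ N⁻¹.
So P = 0.001152 / 5.511×10⁻⁸ = 20.91 kN.
σ_{stainless steel} = P/A₁ = 20910/950 = 22.01 MPa, compressive.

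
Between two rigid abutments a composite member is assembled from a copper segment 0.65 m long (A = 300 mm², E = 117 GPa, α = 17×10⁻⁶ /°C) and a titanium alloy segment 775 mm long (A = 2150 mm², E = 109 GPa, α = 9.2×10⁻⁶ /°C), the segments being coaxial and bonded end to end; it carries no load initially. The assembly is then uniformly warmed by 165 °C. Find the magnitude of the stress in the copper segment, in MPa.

Free thermal expansion of the whole bar: Σ αᵢΔT Lᵢ = 17×10⁻⁶×165×650 + 9.2×10⁻⁶×165×775 = 3 mm.
The rigid supports impose zero overall length change; the single axial force P common to all segments must satisfy P Σ Lᵢ/(AᵢEᵢ) = δ_free.
Σ Lᵢ/(AᵢEᵢ) = 650/(300×117×10³) + 775/(2150×109×10³) = 2.183×10⁻⁵ mm/N.
So P = 3 / 2.183×10⁻⁵ = 137.4 kN, compressive.
σ_{copper} = P / A = 137400 / 300 = 458.1 MPa.

σ ≈ 458 MPa (compressive)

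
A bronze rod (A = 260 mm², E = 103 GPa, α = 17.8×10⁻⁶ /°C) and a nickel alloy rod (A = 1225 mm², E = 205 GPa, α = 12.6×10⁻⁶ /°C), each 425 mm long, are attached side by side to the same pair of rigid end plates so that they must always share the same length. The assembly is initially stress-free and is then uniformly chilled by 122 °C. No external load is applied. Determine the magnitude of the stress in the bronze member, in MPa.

Both members must finish at the same length. With the larger α, the bronze tends to over-contract; the plates restrain it, putting the bronze in tension and the nickel alloy in compression. With no external load the two internal forces are equal and opposite, magnitude P.
Compatibility of the two members (thermal + elastic change equal): (α₁ − α₂)ΔT = P·[1/(A₁E₁) + 1/(A₂E₂)].
|α₁ − α₂|·ΔT = 5.2×10⁻⁶ × 122 = 0.0006344.
1/(A₁E₁) + 1/(A₂E₂) = 1/(260×103×10³) + 1/(1225×205×10³) = 4.132×10⁻⁸ N⁻¹.
So P = 0.0006344 / 4.132×10⁻⁸ = 15.35 kN.
σ_{bronze} = P/A₁ = 15350/260 = 59.05 MPa, tensile.

σ ≈ 59 MPa (tensile)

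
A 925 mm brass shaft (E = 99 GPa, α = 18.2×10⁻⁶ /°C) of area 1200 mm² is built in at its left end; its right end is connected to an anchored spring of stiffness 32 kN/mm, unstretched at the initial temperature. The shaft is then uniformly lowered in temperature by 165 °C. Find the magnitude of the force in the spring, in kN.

P ≈ 71.2 kN

The unrestrained thermal change is αΔT L = 18.2×10⁻⁶ × 165 × 925 = 2.778 mm.
Let P be the tensile force in the spring. The shaft extends elastically by PL/(AE) and the spring stretches by P/k; together these equal δ_free.
P [ L/(AE) + 1/k ] = δ_free → P [ 925/(1200×99×10³) + 1/(32×10³) ] = 2.778.
P = 2.778 / 3.904×10⁻⁵ = 71160 N.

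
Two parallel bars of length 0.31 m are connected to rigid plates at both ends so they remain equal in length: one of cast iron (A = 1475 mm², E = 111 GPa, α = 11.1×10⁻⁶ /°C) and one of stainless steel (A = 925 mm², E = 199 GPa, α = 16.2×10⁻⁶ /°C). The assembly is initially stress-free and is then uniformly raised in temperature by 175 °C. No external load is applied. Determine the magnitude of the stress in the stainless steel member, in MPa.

σ ≈ 83.6 MPa (compressive)

Equilibrium of a rigid end plate with no external load gives equal and opposite internal forces ±P in the two members. Since α_{stainless steel} > α_{cast iron}, heating drives the stainless steel into compression and the cast iron into tension.
Compatibility of the two members (thermal + elastic change equal): (α₁ − α₂)ΔT = P·[1/(A₁E₁) + 1/(A₂E₂)].
|α₁ − α₂|·ΔT = 5.1×10⁻⁶ × 175 = 0.0008925.
1/(A₁E₁) + 1/(A₂E₂) = 1/(1475×111×10³) + 1/(925×199×10³) = 1.154×10⁻⁸ N⁻¹.
So P = 0.0008925 / 1.154×10⁻⁸ = 77.34 kN.
σ_{stainless steel} = P/A₂ = 77340/925 = 83.61 MPa, compressive.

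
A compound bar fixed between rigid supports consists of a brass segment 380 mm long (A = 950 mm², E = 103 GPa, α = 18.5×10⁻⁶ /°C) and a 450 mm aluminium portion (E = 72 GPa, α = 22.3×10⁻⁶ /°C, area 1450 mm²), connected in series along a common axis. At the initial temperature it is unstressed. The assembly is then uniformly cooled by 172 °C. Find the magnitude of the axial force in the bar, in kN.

P ≈ 358 kN (tensile)

Free thermal contraction of the whole bar: Σ αᵢΔT Lᵢ = 18.5×10⁻⁶×172×380 + 22.3×10⁻⁶×172×450 = 2.935 mm.
Since the ends are fixed, an axial force P builds up, equal in every segment, with P · Σ Lᵢ/(AᵢEᵢ) = δ_free.
Σ Lᵢ/(AᵢEᵢ) = 380/(950×103×10³) + 450/(1450×72×10³) = 8.194×10⁻⁶ mm/N.
So P = 2.935 / 8.194×10⁻⁶ = 358.2 kN, tensile.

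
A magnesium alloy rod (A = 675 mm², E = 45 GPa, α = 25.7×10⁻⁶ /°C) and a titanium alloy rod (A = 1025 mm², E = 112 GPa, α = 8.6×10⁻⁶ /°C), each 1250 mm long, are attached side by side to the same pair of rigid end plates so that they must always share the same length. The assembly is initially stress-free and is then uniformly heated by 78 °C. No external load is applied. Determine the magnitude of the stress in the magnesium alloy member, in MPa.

Both members must finish at the same length. With the larger α, the magnesium alloy tends to over-expand; the plates restrain it, putting the magnesium alloy in compression and the titanium alloy in tension. With no external load the two internal forces are equal and opposite, magnitude P.
Setting the final lengths equal and cancelling L: (α₁ − α₂)ΔT = P/(A₁E₁) + P/(A₂E₂).
|α₁ − α₂|·ΔT = 17.1×10⁻⁶ × 78 = 0.001334.
1/(A₁E₁) + 1/(A₂E₂) = 1/(675×45×10³) + 1/(1025×112×10³) = 4.163×10⁻⁸ N⁻¹.
P = 0.001334 / 4.163×10⁻⁸ = 32040 N = 32.04 kN.
σ_{magnesium alloy} = P/A₁ = 32040/675 = 47.46 MPa, compressive.

σ ≈ 47.5 MPa (compressive)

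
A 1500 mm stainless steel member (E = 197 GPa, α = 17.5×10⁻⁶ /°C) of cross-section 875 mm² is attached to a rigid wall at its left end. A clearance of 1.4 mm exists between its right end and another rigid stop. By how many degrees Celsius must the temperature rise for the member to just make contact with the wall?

ΔT ≈ 53.3 °C

Contact occurs when the free expansion equals the gap: αΔT L = 1.4 mm.
ΔT = 1.4 / (17.5×10⁻⁶ × 1500) = 53.33 °C.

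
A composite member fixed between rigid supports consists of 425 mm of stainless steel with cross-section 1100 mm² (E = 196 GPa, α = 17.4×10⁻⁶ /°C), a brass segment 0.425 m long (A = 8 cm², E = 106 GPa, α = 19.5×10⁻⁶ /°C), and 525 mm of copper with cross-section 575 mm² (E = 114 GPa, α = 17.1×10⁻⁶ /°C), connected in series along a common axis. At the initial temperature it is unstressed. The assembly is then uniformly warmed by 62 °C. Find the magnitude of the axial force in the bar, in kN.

Free thermal expansion of the whole bar: Σ αᵢΔT Lᵢ = 17.4×10⁻⁶×62×425 + 19.5×10⁻⁶×62×425 + 17.1×10⁻⁶×62×525 = 1.529 mm.
Since the ends are fixed, an axial force P builds up, equal in every segment, with P · Σ Lᵢ/(AᵢEᵢ) = δ_free.
Σ Lᵢ/(AᵢEᵢ) = 425/(1100×196×10³) + 425/(800×106×10³) + 525/(575×114×10³) = 1.499×10⁻⁵ mm/N.
P = 1.529 / 1.499×10⁻⁵ = 102000 N = 102 kN, compressive.

P ≈ 102 kN (compressive)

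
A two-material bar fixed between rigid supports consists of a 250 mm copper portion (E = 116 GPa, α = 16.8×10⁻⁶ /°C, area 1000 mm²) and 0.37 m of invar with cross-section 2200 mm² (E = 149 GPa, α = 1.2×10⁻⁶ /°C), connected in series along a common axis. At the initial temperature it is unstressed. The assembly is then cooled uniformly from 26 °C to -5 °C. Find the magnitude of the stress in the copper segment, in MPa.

σ ≈ 43.8 MPa (tensile)

If the supports were absent, the total length change would be Σ αᵢΔT Lᵢ = 16.8×10⁻⁶×31×250 + 1.2×10⁻⁶×31×370 = 0.144 mm.
Since the ends are fixed, an axial force P builds up, equal in every segment, with P · Σ Lᵢ/(AᵢEᵢ) = δ_free.
The series flexibility is Σ Lᵢ/(AᵢEᵢ) = 250/(1000×116×10³) + 370/(2200×149×10³) = 3.284×10⁻⁶ mm/N.
So P = 0.144 / 3.284×10⁻⁶ = 43.84 kN, tensile.
σ_{copper} = P / A = 43840 / 1000 = 43.84 MPa.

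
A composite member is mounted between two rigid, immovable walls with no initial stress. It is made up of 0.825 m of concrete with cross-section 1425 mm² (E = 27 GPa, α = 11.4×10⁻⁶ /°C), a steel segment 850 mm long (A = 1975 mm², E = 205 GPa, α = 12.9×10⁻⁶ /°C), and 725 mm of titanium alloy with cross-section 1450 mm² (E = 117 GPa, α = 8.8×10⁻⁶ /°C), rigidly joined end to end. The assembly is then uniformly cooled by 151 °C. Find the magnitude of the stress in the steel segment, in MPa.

σ ≈ 73.5 MPa (tensile)

Free thermal contraction of the whole bar: Σ αᵢΔT Lᵢ = 11.4×10⁻⁶×151×825 + 12.9×10⁻⁶×151×850 + 8.8×10⁻⁶×151×725 = 4.039 mm.
The rigid supports impose zero overall length change; the single axial force P common to all segments must satisfy P Σ Lᵢ/(AᵢEᵢ) = δ_free.
Σ Lᵢ/(AᵢEᵢ) = 825/(1425×27×10³) + 850/(1975×205×10³) + 725/(1450×117×10³) = 2.782×10⁻⁵ mm/N.
So P = 4.039 / 2.782×10⁻⁵ = 145.2 kN, tensile.
σ_{steel} = P / A = 145200 / 1975 = 73.53 MPa.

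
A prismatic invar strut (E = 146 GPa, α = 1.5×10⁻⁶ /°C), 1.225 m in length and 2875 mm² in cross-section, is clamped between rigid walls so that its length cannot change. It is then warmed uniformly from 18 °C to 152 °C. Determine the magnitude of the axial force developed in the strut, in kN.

With zero net strain, σ = E·αΔT = 146 GPa × 1.5×10⁻⁶ × 134 = 29.35 MPa.
P = AEαΔT = 2875 × 146×10³ × 1.5×10⁻⁶ × 134 = 84.37 kN (compressive).

P ≈ 84.4 kN (compressive)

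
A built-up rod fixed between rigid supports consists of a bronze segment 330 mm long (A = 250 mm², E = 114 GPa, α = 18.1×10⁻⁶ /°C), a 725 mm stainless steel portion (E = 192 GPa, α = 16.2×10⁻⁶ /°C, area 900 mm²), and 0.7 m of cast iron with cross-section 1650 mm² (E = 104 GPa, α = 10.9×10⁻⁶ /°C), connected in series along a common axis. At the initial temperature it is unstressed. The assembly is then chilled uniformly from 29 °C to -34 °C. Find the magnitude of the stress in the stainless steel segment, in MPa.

σ ≈ 89.4 MPa (tensile)

If the supports were absent, the total length change would be Σ αᵢΔT Lᵢ = 18.1×10⁻⁶×63×330 + 16.2×10⁻⁶×63×725 + 10.9×10⁻⁶×63×700 = 1.597 mm.
Since the ends are fixed, an axial force P builds up, equal in every segment, with P · Σ Lᵢ/(AᵢEᵢ) = δ_free.
Σ Lᵢ/(AᵢEᵢ) = 330/(250×114×10³) + 725/(900×192×10³) + 700/(1650×104×10³) = 1.985×10⁻⁵ mm/N.
So P = 1.597 / 1.985×10⁻⁵ = 80.43 kN, tensile.
σ_{stainless steel} = P / A = 80430 / 900 = 89.37 MPa.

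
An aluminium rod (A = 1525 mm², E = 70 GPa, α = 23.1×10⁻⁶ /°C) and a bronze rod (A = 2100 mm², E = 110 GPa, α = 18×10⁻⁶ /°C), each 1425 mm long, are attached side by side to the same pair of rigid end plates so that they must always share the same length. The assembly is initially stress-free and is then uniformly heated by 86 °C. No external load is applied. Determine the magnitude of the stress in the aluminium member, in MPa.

σ ≈ 21 MPa (compressive)

Equilibrium of a rigid end plate with no external load gives equal and opposite internal forces ±P in the two members. Since α_{aluminium} > α_{bronze}, heating drives the aluminium into compression and the bronze into tension.
Setting the final lengths equal and cancelling L: (α₁ − α₂)ΔT = P/(A₁E₁) + P/(A₂E₂).
|α₁ − α₂|·ΔT = 5.1×10⁻⁶ × 86 = 0.0004386.
1/(A₁E₁) + 1/(A₂E₂) = 1/(1525×70×10³) + 1/(2100×110×10³) = 1.37×10⁻⁸ N⁻¹.
P = 0.0004386 / 1.37×10⁻⁸ = 32020 N = 32.02 kN.
σ_{aluminium} = P/A₁ = 32020/1525 = 21 MPa, compressive.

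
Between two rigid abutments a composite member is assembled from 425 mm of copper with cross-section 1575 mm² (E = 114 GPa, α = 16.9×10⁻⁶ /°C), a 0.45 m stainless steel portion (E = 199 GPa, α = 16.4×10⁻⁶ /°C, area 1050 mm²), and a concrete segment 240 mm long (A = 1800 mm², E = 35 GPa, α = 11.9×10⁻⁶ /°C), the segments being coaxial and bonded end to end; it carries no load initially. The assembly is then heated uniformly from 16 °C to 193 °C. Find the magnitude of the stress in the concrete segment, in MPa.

With the walls removed the bar would change length by δ_free = Σ αᵢΔT Lᵢ = 16.9×10⁻⁶×177×425 + 16.4×10⁻⁶×177×450 + 11.9×10⁻⁶×177×240 = 3.083 mm.
Since the ends are fixed, an axial force P builds up, equal in every segment, with P · Σ Lᵢ/(AᵢEᵢ) = δ_free.
The series flexibility is Σ Lᵢ/(AᵢEᵢ) = 425/(1575×114×10³) + 450/(1050×199×10³) + 240/(1800×35×10³) = 8.33×10⁻⁶ mm/N.
Hence P = δ_free / Σ(L/AE) = 3.083/8.33×10⁻⁶ = 370.1 kN (compressive).
σ_{concrete} = P / A = 370100 / 1800 = 205.6 MPa.

σ ≈ 206 MPa (compressive)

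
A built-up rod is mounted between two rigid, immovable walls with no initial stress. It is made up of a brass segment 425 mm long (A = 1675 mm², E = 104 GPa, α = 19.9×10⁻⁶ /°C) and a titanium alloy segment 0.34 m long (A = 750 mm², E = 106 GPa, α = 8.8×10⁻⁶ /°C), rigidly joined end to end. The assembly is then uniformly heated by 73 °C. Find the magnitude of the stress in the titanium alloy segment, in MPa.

σ ≈ 166 MPa (compressive)

If the supports were absent, the total length change would be Σ αᵢΔT Lᵢ = 19.9×10⁻⁶×73×425 + 8.8×10⁻⁶×73×340 = 0.8358 mm.
Since the ends are fixed, an axial force P builds up, equal in every segment, with P · Σ Lᵢ/(AᵢEᵢ) = δ_free.
Σ Lᵢ/(AᵢEᵢ) = 425/(1675×104×10³) + 340/(750×106×10³) = 6.716×10⁻⁶ mm/N.
So P = 0.8358 / 6.716×10⁻⁶ = 124.4 kN, compressive.
σ_{titanium alloy} = P / A = 124400 / 750 = 165.9 MPa.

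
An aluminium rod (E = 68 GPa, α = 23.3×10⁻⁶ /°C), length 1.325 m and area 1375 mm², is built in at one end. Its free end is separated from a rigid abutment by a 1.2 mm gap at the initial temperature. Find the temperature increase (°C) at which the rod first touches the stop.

ΔT ≈ 38.9 °C

Contact occurs when the free expansion equals the gap: αΔT L = 1.2 mm.
ΔT = 1.2 / (23.3×10⁻⁶ × 1325) = 38.87 °C.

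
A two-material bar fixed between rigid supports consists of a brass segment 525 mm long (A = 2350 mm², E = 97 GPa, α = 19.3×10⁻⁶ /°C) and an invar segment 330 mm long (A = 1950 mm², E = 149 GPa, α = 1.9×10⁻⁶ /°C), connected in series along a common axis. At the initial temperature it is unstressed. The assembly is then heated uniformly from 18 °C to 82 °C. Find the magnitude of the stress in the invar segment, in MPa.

With the walls removed the bar would change length by δ_free = Σ αᵢΔT Lᵢ = 19.3×10⁻⁶×64×525 + 1.9×10⁻⁶×64×330 = 0.6886 mm.
Since the ends are fixed, an axial force P builds up, equal in every segment, with P · Σ Lᵢ/(AᵢEᵢ) = δ_free.
The series flexibility is Σ Lᵢ/(AᵢEᵢ) = 525/(2350×97×10³) + 330/(1950×149×10³) = 3.439×10⁻⁶ mm/N.
So P = 0.6886 / 3.439×10⁻⁶ = 200.2 kN, compressive.
σ_{invar} = P / A = 200200 / 1950 = 102.7 MPa.

σ ≈ 103 MPa (compressive)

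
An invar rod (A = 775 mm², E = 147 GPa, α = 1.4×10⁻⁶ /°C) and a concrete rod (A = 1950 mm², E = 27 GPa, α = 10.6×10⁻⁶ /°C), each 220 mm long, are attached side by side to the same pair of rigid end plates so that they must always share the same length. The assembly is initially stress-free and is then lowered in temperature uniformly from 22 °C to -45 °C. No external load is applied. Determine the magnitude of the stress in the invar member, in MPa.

Both members must finish at the same length. With the larger α, the concrete tends to over-contract; the plates restrain it, putting the concrete in tension and the invar in compression. With no external load the two internal forces are equal and opposite, magnitude P.
Equating the net (thermal + elastic) strains gives |α₁ − α₂|·ΔT = P·[1/(A₁E₁) + 1/(A₂E₂)].
|α₁ − α₂|·ΔT = 9.2×10⁻⁶ × 67 = 0.0006164.
1/(A₁E₁) + 1/(A₂E₂) = 1/(775×147×10³) + 1/(1950×27×10³) = 2.777×10⁻⁸ N⁻¹.
So P = 0.0006164 / 2.777×10⁻⁸ = 22.2 kN.
σ_{invar} = P/A₁ = 22200/775 = 28.64 MPa, compressive.

σ ≈ 28.6 MPa (compressive)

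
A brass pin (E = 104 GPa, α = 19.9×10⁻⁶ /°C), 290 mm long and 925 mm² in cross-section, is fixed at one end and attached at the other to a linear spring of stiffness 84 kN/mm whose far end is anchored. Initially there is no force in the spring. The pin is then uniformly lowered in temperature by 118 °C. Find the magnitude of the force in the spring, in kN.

P ≈ 45.6 kN

If the spring were absent the pin would shorten by αΔT L = 19.9×10⁻⁶ × 118 × 290 = 0.681 mm.
With a force P in the spring, the elastic change of the pin is PL/(AE) and that of the spring is P/k; compatibility requires their sum to equal δ_free.
P [ L/(AE) + 1/k ] = δ_free → P [ 290/(925×104×10³) + 1/(84×10³) ] = 0.681.
P = 0.681 / 1.492×10⁻⁵ = 45640 N.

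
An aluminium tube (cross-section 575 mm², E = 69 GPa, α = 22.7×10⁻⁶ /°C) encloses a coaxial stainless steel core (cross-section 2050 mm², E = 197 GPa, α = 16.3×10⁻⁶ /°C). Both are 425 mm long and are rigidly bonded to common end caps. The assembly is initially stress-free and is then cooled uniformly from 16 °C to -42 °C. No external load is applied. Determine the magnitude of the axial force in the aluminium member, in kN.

The aluminium has the larger α, so on cooling it would change length more than the stainless steel if both were free. The rigid plates force a common final length, so the aluminium is put into tension and the stainless steel into compression, with equal and opposite forces P (no external load).
Compatibility of the two members (thermal + elastic change equal): (α₁ − α₂)ΔT = P·[1/(A₁E₁) + 1/(A₂E₂)].
|α₁ − α₂|·ΔT = 6.4×10⁻⁶ × 58 = 0.0003712.
1/(A₁E₁) + 1/(A₂E₂) = 1/(575×69×10³) + 1/(2050×197×10³) = 2.768×10⁻⁸ N⁻¹.
So P = 0.0003712 / 2.768×10⁻⁸ = 13.41 kN.

P ≈ 13.4 kN (tensile in the aluminium)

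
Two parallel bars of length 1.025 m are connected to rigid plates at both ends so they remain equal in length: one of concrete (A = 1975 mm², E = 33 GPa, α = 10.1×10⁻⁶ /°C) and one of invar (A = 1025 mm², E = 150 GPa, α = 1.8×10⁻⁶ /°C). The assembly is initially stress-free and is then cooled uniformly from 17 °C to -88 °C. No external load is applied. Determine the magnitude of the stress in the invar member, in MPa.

Both members must finish at the same length. With the larger α, the concrete tends to over-contract; the plates restrain it, putting the concrete in tension and the invar in compression. With no external load the two internal forces are equal and opposite, magnitude P.
Compatibility of the two members (thermal + elastic change equal): (α₁ − α₂)ΔT = P·[1/(A₁E₁) + 1/(A₂E₂)].
|α₁ − α₂|·ΔT = 8.3×10⁻⁶ × 105 = 0.0008715.
1/(A₁E₁) + 1/(A₂E₂) = 1/(1975×33×10³) + 1/(1025×150×10³) = 2.185×10⁻⁸ N⁻¹.
So P = 0.0008715 / 2.185×10⁻⁸ = 39.89 kN.
σ_{invar} = P/A₂ = 39890/1025 = 38.92 MPa, compressive.

σ ≈ 38.9 MPa (compressive)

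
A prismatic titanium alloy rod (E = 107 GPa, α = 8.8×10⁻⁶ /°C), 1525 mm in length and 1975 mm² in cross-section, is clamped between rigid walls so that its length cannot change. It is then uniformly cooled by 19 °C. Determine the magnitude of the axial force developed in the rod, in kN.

P ≈ 35.3 kN (tensile)

With zero net strain, σ = E·αΔT = 107 GPa × 8.8×10⁻⁶ × 19 = 17.89 MPa.
Axial force P = σA = 17.89 × 1975 = 35330 N = 35.33 kN, tensile.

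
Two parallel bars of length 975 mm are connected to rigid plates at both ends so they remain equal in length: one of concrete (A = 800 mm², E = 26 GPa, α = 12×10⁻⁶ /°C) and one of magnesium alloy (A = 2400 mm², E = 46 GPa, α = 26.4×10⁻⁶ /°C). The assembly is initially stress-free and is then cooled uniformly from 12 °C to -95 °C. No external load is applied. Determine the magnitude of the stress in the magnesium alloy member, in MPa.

σ ≈ 11.2 MPa (tensile)

The magnesium alloy has the larger α, so on cooling it would change length more than the concrete if both were free. The rigid plates force a common final length, so the magnesium alloy is put into tension and the concrete into compression, with equal and opposite forces P (no external load).
Equating the net (thermal + elastic) strains gives |α₁ − α₂|·ΔT = P·[1/(A₁E₁) + 1/(A₂E₂)].
|α₁ − α₂|·ΔT = 14.4×10⁻⁶ × 107 = 0.001541.
1/(A₁E₁) + 1/(A₂E₂) = 1/(800×26×10³) + 1/(2400×46×10³) = 5.713×10⁻⁸ N⁻¹.
So P = 0.001541 / 5.713×10⁻⁸ = 26.97 kN.
σ_{magnesium alloy} = P/A₂ = 26970/2400 = 11.24 MPa, tensile.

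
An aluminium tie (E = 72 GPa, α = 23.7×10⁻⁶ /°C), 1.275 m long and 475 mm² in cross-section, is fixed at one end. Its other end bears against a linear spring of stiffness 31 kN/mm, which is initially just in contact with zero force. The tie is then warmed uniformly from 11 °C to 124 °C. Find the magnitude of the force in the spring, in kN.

Free thermal expansion: δ_free = αΔT L = 23.7×10⁻⁶ × 113 × 1275 = 3.415 mm.
Let P be the compressive force at the spring. The tie shortens elastically by PL/(AE) and the spring compresses by P/k; together these equal δ_free.
P [ L/(AE) + 1/k ] = δ_free → P [ 1275/(475×72×10³) + 1/(31×10³) ] = 3.415.
P = 3.415 / 6.954×10⁻⁵ = 49100 N.

P ≈ 49.1 kN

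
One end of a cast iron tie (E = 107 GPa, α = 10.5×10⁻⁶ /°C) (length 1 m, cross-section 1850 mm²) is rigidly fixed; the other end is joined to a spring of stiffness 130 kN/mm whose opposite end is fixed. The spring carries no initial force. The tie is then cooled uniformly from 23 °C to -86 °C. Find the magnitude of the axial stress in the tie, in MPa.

Free thermal contraction: δ_free = αΔT L = 10.5×10⁻⁶ × 109 × 1000 = 1.144 mm.
Let P be the tensile force in the spring. The tie extends elastically by PL/(AE) and the spring stretches by P/k; together these equal δ_free.
P [ L/(AE) + 1/k ] = δ_free → P [ 1000/(1850×107×10³) + 1/(130×10³) ] = 1.144.
P = 1.144 / 1.274×10⁻⁵ = 89810 N.
σ = P/A = 89810/1850 = 48.54 MPa.

σ ≈ 48.5 MPa (tensile)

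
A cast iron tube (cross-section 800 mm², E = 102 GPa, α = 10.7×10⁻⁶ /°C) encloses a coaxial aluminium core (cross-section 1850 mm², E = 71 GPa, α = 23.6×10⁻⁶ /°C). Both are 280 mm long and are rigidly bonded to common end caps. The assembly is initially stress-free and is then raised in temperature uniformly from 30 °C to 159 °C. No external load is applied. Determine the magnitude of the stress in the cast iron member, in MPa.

The aluminium has the larger α, so on heating it would change length more than the cast iron if both were free. The rigid plates force a common final length, so the aluminium is put into compression and the cast iron into tension, with equal and opposite forces P (no external load).
Compatibility of the two members (thermal + elastic change equal): (α₁ − α₂)ΔT = P·[1/(A₁E₁) + 1/(A₂E₂)].
|α₁ − α₂|·ΔT = 12.9×10⁻⁶ × 129 = 0.001664.
1/(A₁E₁) + 1/(A₂E₂) = 1/(800×102×10³) + 1/(1850×71×10³) = 1.987×10⁻⁸ N⁻¹.
P = 0.001664 / 1.987×10⁻⁸ = 83760 N = 83.76 kN.
σ_{cast iron} = P/A₁ = 83760/800 = 104.7 MPa, tensile.

σ ≈ 105 MPa (tensile)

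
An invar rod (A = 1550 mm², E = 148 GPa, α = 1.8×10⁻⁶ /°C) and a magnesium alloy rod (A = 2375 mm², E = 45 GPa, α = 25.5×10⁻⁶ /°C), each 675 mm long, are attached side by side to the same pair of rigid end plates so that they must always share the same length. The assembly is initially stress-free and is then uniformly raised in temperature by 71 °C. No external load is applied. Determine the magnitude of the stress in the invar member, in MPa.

Equilibrium of a rigid end plate with no external load gives equal and opposite internal forces ±P in the two members. Since α_{magnesium alloy} > α_{invar}, heating drives the magnesium alloy into compression and the invar into tension.
Setting the final lengths equal and cancelling L: (α₁ − α₂)ΔT = P/(A₁E₁) + P/(A₂E₂).
|α₁ − α₂|·ΔT = 23.7×10⁻⁶ × 71 = 0.001683.
1/(A₁E₁) + 1/(A₂E₂) = 1/(1550×148×10³) + 1/(2375×45×10³) = 1.372×10⁻⁸ N⁻¹.
P = 0.001683 / 1.372×10⁻⁸ = 122700 N = 122.7 kN.
σ_{invar} = P/A₁ = 122700/1550 = 79.15 MPa, tensile.

σ ≈ 79.1 MPa (tensile)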